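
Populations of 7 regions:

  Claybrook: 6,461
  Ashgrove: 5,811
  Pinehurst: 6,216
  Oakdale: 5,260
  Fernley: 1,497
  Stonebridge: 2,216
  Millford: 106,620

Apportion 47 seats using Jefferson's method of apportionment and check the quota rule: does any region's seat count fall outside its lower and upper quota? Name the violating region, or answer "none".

Standard quotas: Claybrook 2.265, Ashgrove 2.037, Pinehurst 2.179, Oakdale 1.844, Fernley 0.525, Stonebridge 0.777, Millford 37.374.
Jefferson allocation: Claybrook 2, Ashgrove 2, Pinehurst 2, Oakdale 1, Fernley 0, Stonebridge 0, Millford 40.
Millford has quota 37.374 (lower 37, upper 38) but receives 40 — outside the quota interval.

Millford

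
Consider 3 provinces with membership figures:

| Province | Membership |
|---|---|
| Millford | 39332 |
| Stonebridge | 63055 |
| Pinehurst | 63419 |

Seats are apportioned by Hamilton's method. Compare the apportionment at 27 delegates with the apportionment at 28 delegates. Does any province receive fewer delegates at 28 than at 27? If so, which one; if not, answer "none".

Millford

At 27 seats: Millford 7, Stonebridge 10, Pinehurst 10.
At 28 seats: Millford 6, Stonebridge 11, Pinehurst 11.
Millford drops from 7 to 6.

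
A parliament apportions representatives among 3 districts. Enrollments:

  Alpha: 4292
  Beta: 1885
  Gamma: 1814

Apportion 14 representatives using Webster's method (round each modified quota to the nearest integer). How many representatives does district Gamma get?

Standard divisor 7991/14 ≈ 570.786; standard quotas: Alpha 7.519, Beta 3.302, Gamma 3.178.
Rounding to the nearest integer gives Alpha 8, Beta 3, Gamma 3 — total 14, matching the house size, so no adjustment is needed.
Gamma receives 3.

3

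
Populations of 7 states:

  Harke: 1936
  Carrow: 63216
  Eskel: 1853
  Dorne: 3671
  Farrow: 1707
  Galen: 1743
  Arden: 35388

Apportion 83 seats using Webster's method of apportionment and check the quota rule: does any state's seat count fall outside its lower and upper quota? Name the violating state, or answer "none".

Carrow

Standard quotas: Harke 1.467, Carrow 47.911, Eskel 1.404, Dorne 2.782, Farrow 1.294, Galen 1.321, Arden 26.820.
Webster allocation: Harke 1, Carrow 49, Eskel 1, Dorne 3, Farrow 1, Galen 1, Arden 27.
Carrow has quota 47.911 (lower 47, upper 48) but receives 49 — outside the quota interval.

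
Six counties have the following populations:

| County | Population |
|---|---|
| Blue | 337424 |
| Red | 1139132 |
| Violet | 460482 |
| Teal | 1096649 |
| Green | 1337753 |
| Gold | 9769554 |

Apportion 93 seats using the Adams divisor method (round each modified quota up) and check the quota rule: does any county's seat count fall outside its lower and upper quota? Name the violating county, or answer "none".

Gold

Standard quotas: Blue 2.219, Red 7.492, Violet 3.028, Teal 7.212, Green 8.798, Gold 64.251.
Adams allocation: Blue 3, Red 8, Violet 3, Teal 7, Green 9, Gold 63.
Gold has quota 64.251 (lower 64, upper 65) but receives 63 — outside the quota interval.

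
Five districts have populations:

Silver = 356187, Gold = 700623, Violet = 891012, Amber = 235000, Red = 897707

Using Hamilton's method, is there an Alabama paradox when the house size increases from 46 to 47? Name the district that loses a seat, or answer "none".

Amber

At 46 seats: Silver 5, Gold 11, Violet 13, Amber 4, Red 13.
At 47 seats: Silver 5, Gold 11, Violet 14, Amber 3, Red 14.
Amber drops from 4 to 3.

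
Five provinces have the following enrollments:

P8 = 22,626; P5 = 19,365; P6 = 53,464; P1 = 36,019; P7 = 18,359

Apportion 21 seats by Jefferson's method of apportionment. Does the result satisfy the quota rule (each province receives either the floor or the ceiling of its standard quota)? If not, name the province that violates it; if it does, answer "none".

Standard quotas: P8 3.171, P5 2.714, P6 7.493, P1 5.048, P7 2.573.
Jefferson allocation: P8 3, P5 3, P6 8, P1 5, P7 2.
Every allocation lies between the lower and upper quota.

none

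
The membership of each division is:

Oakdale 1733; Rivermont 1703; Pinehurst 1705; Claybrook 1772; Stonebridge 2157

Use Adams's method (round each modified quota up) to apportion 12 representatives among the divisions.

Standard divisor 9070/12 ≈ 755.833; standard quotas: Oakdale 2.293, Rivermont 2.253, Pinehurst 2.256, Claybrook 2.344, Stonebridge 2.854.
Rounding up gives 3, 3, 3, 3, 3 = 15 seats, so the divisor must be adjusted.
With modified divisor 876: modified quotas Oakdale 1.978, Rivermont 1.944, Pinehurst 1.946, Claybrook 2.023, Stonebridge 2.462.
Rounding up: Oakdale 2, Rivermont 2, Pinehurst 2, Claybrook 3, Stonebridge 3 (total 12).

Oakdale: 2; Rivermont: 2; Pinehurst: 2; Claybrook: 3; Stonebridge: 3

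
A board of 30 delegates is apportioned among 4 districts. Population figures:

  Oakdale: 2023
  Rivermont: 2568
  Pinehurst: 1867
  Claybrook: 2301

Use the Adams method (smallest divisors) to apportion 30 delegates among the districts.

Oakdale 7; Rivermont 9; Pinehurst 6; Claybrook 8

Standard divisor 8759/30 ≈ 291.967; standard quotas: Oakdale 6.929, Rivermont 8.796, Pinehurst 6.395, Claybrook 7.881.
Rounding up gives 7, 9, 7, 8 = 31 seats, so the divisor must be adjusted.
With modified divisor 320: modified quotas Oakdale 6.322, Rivermont 8.025, Pinehurst 5.834, Claybrook 7.191.
Rounding up: Oakdale 7, Rivermont 9, Pinehurst 6, Claybrook 8 (total 30).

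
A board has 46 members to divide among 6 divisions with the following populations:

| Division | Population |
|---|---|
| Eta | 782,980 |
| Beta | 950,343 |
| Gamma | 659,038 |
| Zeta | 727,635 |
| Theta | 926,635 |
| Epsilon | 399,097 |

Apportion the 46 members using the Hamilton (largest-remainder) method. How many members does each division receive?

The standard divisor is 4445728/46 ≈ 96646.261.
Standard quotas: Eta 8.1015, Beta 9.8332, Gamma 6.8191, Zeta 7.5288, Theta 9.5879, Epsilon 4.1295.
Lower quotas: Eta 8, Beta 9, Gamma 6, Zeta 7, Theta 9, Epsilon 4 (sum 43, leaving 3 seats).
Remainders in descending order: Beta 0.8332, Gamma 0.8191, Theta 0.5879, Zeta 0.5288, Epsilon 0.1295, Eta 0.1015.
The surplus seats go to Beta, Gamma, Theta.

Eta 8; Beta 10; Gamma 7; Zeta 7; Theta 10; Epsilon 4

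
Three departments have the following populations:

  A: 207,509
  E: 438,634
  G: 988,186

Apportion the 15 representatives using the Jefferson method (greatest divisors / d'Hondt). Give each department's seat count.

A: 2; E: 4; G: 9

Standard divisor 1634329/15 ≈ 108955.267; standard quotas: A 1.905, E 4.026, G 9.070.
Rounding down gives 1, 4, 9 = 14 seats, so the divisor must be adjusted.
With modified divisor 101300: modified quotas A 2.048, E 4.330, G 9.755.
Rounding down: A 2, E 4, G 9 (total 15).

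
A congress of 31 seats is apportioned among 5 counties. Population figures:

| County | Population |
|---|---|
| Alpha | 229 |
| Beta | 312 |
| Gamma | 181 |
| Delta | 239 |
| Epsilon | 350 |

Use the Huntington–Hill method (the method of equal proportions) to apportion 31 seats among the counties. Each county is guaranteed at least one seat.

Alpha: 6, Beta: 7, Gamma: 4, Delta: 6, Epsilon: 8

With divisor 41.8: modified quotas Alpha 5.478, Beta 7.464, Gamma 4.330, Delta 5.718, Epsilon 8.373.
Geometric-mean thresholds: Alpha √(5·6)=5.477, Beta √(7·8)=7.483, Gamma √(4·5)=4.472, Delta √(5·6)=5.477, Epsilon √(8·9)=8.485.
Each quota rounded against its threshold gives Alpha 6, Beta 7, Gamma 4, Delta 6, Epsilon 8 (total 31).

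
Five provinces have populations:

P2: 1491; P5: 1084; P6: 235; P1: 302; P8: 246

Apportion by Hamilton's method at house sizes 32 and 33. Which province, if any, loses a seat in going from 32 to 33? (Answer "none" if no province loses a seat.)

P8

At 32 seats: P2 14, P5 10, P6 2, P1 3, P8 3.
At 33 seats: P2 15, P5 11, P6 2, P1 3, P8 2.
P8 drops from 3 to 2.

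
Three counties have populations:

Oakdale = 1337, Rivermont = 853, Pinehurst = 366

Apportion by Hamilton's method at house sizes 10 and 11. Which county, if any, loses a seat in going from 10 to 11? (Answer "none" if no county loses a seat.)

At 10 seats: Oakdale 5, Rivermont 3, Pinehurst 2.
At 11 seats: Oakdale 6, Rivermont 4, Pinehurst 1.
Pinehurst drops from 2 to 1.

Pinehurst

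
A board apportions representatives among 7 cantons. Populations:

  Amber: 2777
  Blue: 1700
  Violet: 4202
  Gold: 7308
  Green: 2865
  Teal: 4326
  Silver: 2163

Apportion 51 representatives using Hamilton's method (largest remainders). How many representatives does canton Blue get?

Standard divisor: 25341 ÷ 51 ≈ 496.882.
Standard quotas: Amber 5.5888, Blue 3.4213, Violet 8.4567, Gold 14.7077, Green 5.7660, Teal 8.7063, Silver 4.3531.
Lower quotas: Amber 5, Blue 3, Violet 8, Gold 14, Green 5, Teal 8, Silver 4 (sum 47, leaving 4 seats).
Remainders in descending order: Green 0.7660, Gold 0.7077, Teal 0.7063, Amber 0.5888, Violet 0.4567, Blue 0.4213, Silver 0.3531.
Largest remainders: Green, Gold, Teal, Amber receive the extra seats.
Blue receives 3.

3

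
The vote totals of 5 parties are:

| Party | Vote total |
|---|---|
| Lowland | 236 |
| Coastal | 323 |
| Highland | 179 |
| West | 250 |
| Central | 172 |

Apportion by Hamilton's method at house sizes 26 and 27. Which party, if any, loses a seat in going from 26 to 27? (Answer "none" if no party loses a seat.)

At 26 seats: Lowland 5, Coastal 7, Highland 4, West 6, Central 4.
At 27 seats: Lowland 5, Coastal 8, Highland 4, West 6, Central 4.
No party's allocation decreased.

none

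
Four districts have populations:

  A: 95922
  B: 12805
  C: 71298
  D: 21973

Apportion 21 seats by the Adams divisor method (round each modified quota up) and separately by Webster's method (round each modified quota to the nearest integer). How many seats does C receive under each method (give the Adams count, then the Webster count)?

Adams: A 9, B 2, C 7, D 3.
Webster: A 10, B 1, C 8, D 2.
C gets 7 under Adams and 8 under Webster.

7 and 8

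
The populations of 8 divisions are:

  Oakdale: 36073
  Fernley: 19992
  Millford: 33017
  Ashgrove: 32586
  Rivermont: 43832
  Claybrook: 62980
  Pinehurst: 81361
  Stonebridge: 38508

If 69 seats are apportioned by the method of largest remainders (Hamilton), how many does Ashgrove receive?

Total 348349; standard divisor 348349/69 ≈ 5048.536.
Standard quotas: Oakdale 7.1452, Fernley 3.9600, Millford 6.5399, Ashgrove 6.4545, Rivermont 8.6821, Claybrook 12.4749, Pinehurst 16.1158, Stonebridge 7.6276.
Lower quotas: Oakdale 7, Fernley 3, Millford 6, Ashgrove 6, Rivermont 8, Claybrook 12, Pinehurst 16, Stonebridge 7 (sum 65, leaving 4 seats).
Remainders in descending order: Fernley 0.9600, Rivermont 0.6821, Stonebridge 0.6276, Millford 0.5399, Claybrook 0.4749, Ashgrove 0.4545, Oakdale 0.1452, Pinehurst 0.1158.
The surplus seats go to Fernley, Rivermont, Stonebridge, Millford.
Ashgrove receives 6.

6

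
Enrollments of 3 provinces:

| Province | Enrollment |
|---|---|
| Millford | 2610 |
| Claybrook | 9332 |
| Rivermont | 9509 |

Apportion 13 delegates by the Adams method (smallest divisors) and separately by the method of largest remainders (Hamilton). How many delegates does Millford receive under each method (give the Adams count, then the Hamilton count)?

2 and 1

Adams: Millford 2, Claybrook 5, Rivermont 6.
Hamilton: Millford 1, Claybrook 6, Rivermont 6.
Millford gets 2 under Adams and 1 under Hamilton.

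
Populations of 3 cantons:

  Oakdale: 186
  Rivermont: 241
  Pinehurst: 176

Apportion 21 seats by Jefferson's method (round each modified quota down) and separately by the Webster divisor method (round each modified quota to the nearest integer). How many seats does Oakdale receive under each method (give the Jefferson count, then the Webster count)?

Jefferson: Oakdale 6, Rivermont 9, Pinehurst 6.
Webster: Oakdale 7, Rivermont 8, Pinehurst 6.
Oakdale gets 6 under Jefferson and 7 under Webster.

6 and 7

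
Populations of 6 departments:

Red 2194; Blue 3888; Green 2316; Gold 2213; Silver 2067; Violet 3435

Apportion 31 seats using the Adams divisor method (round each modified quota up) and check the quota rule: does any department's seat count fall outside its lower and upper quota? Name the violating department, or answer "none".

Standard quotas: Red 4.221, Blue 7.480, Green 4.456, Gold 4.258, Silver 3.977, Violet 6.609.
Adams allocation: Red 4, Blue 7, Green 5, Gold 4, Silver 4, Violet 7.
Every allocation lies between the lower and upper quota.

none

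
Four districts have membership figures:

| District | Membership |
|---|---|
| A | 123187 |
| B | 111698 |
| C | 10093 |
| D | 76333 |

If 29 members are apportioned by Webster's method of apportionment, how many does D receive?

7

Standard divisor 321311/29 ≈ 11079.69; standard quotas: A 11.118, B 10.081, C 0.911, D 6.889.
Rounding to the nearest integer gives A 11, B 10, C 1, D 7 — total 29, matching the house size, so no adjustment is needed.
D receives 7.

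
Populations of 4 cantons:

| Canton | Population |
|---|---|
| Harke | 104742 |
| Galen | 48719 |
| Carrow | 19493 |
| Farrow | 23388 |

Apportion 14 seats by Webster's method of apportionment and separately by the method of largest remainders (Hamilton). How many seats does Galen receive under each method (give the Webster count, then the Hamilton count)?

3 and 4

Webster: Harke 8, Galen 3, Carrow 1, Farrow 2.
Hamilton: Harke 7, Galen 4, Carrow 1, Farrow 2.
Galen gets 3 under Webster and 4 under Hamilton.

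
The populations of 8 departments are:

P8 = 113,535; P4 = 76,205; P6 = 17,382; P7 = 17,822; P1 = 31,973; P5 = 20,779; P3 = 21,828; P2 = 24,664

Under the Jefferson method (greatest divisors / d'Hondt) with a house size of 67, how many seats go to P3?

Standard divisor 324188/67 ≈ 4838.627; standard quotas: P8 23.464, P4 15.749, P6 3.592, P7 3.683, P1 6.608, P5 4.294, P3 4.511, P2 5.097.
Rounding down gives 23, 15, 3, 3, 6, 4, 4, 5 = 63 seats, so the divisor must be adjusted.
With modified divisor 4500: modified quotas P8 25.230, P4 16.934, P6 3.863, P7 3.960, P1 7.105, P5 4.618, P3 4.851, P2 5.481.
Rounding down: P8 25, P4 16, P6 3, P7 3, P1 7, P5 4, P3 4, P2 5 (total 67).
P3 receives 4.

4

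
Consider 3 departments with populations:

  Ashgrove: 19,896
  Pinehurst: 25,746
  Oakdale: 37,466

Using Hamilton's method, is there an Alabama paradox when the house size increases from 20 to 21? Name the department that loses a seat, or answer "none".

none

At 20 seats: Ashgrove 5, Pinehurst 6, Oakdale 9.
At 21 seats: Ashgrove 5, Pinehurst 7, Oakdale 9.
No department's allocation decreased.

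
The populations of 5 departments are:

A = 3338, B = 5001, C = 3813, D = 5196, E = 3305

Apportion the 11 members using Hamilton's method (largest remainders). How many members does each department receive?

The standard divisor is 20653/11 ≈ 1877.545.
Standard quotas: A 1.7779, B 2.6636, C 2.0308, D 2.7674, E 1.7603.
Lower quotas: A 1, B 2, C 2, D 2, E 1 (sum 8, leaving 3 seats).
Remainders in descending order: A 0.7779, D 0.7674, E 0.7603, B 0.6636, C 0.0308.
Largest remainders: A, D, E receive the extra seats.

A 2; B 2; C 2; D 3; E 2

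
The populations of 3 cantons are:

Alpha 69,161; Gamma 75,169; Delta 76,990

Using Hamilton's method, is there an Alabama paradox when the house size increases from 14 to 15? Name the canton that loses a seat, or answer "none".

none

At 14 seats: Alpha 4, Gamma 5, Delta 5.
At 15 seats: Alpha 5, Gamma 5, Delta 5.
No canton's allocation decreased.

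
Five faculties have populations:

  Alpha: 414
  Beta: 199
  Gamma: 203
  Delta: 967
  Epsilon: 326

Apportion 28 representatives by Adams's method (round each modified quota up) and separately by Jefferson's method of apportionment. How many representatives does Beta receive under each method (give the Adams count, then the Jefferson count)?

Adams: Alpha 6, Beta 3, Gamma 3, Delta 12, Epsilon 4.
Jefferson: Alpha 6, Beta 2, Gamma 2, Delta 14, Epsilon 4.
Beta gets 3 under Adams and 2 under Jefferson.

3 and 2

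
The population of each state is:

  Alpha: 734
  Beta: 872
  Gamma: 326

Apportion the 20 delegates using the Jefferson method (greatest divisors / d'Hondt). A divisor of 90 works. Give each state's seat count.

With modified divisor 90: modified quotas Alpha 8.156, Beta 9.689, Gamma 3.622.
Rounding down: Alpha 8, Beta 9, Gamma 3 (total 20).

Alpha=8, Beta=9, Gamma=3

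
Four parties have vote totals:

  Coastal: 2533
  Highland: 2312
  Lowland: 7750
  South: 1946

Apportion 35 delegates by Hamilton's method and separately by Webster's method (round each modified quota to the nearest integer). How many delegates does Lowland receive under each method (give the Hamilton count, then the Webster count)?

Hamilton: Coastal 6, Highland 5, Lowland 19, South 5.
Webster: Coastal 6, Highland 6, Lowland 18, South 5.
Lowland gets 19 under Hamilton and 18 under Webster.

19 and 18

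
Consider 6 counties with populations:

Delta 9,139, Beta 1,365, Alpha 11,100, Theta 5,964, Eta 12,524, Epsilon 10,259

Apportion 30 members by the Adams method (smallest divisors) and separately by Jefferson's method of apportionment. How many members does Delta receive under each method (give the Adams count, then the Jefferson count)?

5 and 6

Adams: Delta 5, Beta 1, Alpha 7, Theta 4, Eta 7, Epsilon 6.
Jefferson: Delta 6, Beta 0, Alpha 7, Theta 3, Eta 8, Epsilon 6.
Delta gets 5 under Adams and 6 under Jefferson.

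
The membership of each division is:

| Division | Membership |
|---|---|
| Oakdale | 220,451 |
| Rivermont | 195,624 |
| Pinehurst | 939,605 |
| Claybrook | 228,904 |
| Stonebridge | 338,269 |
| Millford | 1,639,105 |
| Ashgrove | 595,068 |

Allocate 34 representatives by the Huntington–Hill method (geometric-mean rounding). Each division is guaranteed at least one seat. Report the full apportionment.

Oakdale 2, Rivermont 2, Pinehurst 7, Claybrook 2, Stonebridge 3, Millford 13, Ashgrove 5

With divisor 128397: modified quotas Oakdale 1.717, Rivermont 1.524, Pinehurst 7.318, Claybrook 1.783, Stonebridge 2.635, Millford 12.766, Ashgrove 4.635.
Geometric-mean thresholds: Oakdale √(1·2)=1.414, Rivermont √(1·2)=1.414, Pinehurst √(7·8)=7.483, Claybrook √(1·2)=1.414, Stonebridge √(2·3)=2.449, Millford √(12·13)=12.490, Ashgrove √(4·5)=4.472.
Each quota rounded against its threshold gives Oakdale 2, Rivermont 2, Pinehurst 7, Claybrook 2, Stonebridge 3, Millford 13, Ashgrove 5 (total 34).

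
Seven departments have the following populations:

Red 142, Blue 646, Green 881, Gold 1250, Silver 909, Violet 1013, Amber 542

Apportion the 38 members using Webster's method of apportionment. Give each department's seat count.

Red 1; Blue 5; Green 6; Gold 9; Silver 6; Violet 7; Amber 4

Standard divisor 5383/38 ≈ 141.658; standard quotas: Red 1.002, Blue 4.560, Green 6.219, Gold 8.824, Silver 6.417, Violet 7.151, Amber 3.826.
Rounding to the nearest integer gives Red 1, Blue 5, Green 6, Gold 9, Silver 6, Violet 7, Amber 4 — total 38, matching the house size, so no adjustment is needed.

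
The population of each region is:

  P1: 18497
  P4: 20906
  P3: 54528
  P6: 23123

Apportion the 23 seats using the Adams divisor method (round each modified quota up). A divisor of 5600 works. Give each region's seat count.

P1 4, P4 4, P3 10, P6 5

With modified divisor 5600: modified quotas P1 3.303, P4 3.733, P3 9.737, P6 4.129.
Rounding up: P1 4, P4 4, P3 10, P6 5 (total 23).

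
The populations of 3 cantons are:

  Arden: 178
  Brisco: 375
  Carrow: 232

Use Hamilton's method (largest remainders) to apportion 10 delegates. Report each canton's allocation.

Standard divisor: 785 ÷ 10 ≈ 78.5.
Standard quotas: Arden 2.268, Brisco 4.777, Carrow 2.955.
Lower quotas: Arden 2, Brisco 4, Carrow 2 (sum 8, leaving 2 seats).
Remainders in descending order: Carrow 0.955, Brisco 0.777, Arden 0.268.
The surplus seats go to Carrow, Brisco.

Arden 2, Brisco 5, Carrow 3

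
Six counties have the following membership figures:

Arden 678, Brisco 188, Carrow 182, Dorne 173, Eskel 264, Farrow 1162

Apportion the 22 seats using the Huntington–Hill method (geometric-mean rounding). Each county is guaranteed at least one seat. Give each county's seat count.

With divisor 123: modified quotas Arden 5.512, Brisco 1.528, Carrow 1.480, Dorne 1.407, Eskel 2.146, Farrow 9.447.
Geometric-mean thresholds: Arden √(5·6)=5.477, Brisco √(1·2)=1.414, Carrow √(1·2)=1.414, Dorne √(1·2)=1.414, Eskel √(2·3)=2.449, Farrow √(9·10)=9.487.
Each quota rounded against its threshold gives Arden 6, Brisco 2, Carrow 2, Dorne 1, Eskel 2, Farrow 9 (total 22).

Arden=6; Brisco=2; Carrow=2; Dorne=1; Eskel=2; Farrow=9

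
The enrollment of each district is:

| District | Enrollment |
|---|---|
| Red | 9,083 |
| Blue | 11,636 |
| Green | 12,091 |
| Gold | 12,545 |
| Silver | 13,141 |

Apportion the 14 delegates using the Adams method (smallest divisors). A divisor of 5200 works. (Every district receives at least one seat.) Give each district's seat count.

Red=2, Blue=3, Green=3, Gold=3, Silver=3

With modified divisor 5200: modified quotas Red 1.747, Blue 2.238, Green 2.325, Gold 2.413, Silver 2.527.
Rounding up: Red 2, Blue 3, Green 3, Gold 3, Silver 3 (total 14).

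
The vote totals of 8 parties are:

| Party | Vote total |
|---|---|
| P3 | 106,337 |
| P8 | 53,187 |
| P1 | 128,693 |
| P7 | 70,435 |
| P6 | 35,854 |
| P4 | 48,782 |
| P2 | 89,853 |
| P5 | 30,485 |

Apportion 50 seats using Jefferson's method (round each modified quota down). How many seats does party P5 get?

2

Standard divisor 563626/50 ≈ 11272.52; standard quotas: P3 9.433, P8 4.718, P1 11.417, P7 6.248, P6 3.181, P4 4.328, P2 7.971, P5 2.704.
Rounding down gives 9, 4, 11, 6, 3, 4, 7, 2 = 46 seats, so the divisor must be adjusted.
With modified divisor 10400: modified quotas P3 10.225, P8 5.114, P1 12.374, P7 6.773, P6 3.447, P4 4.691, P2 8.640, P5 2.931.
Rounding down: P3 10, P8 5, P1 12, P7 6, P6 3, P4 4, P2 8, P5 2 (total 50).
P5 receives 2.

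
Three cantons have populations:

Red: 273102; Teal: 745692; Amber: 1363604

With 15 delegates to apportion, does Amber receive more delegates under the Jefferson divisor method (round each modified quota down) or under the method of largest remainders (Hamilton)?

Jefferson

Jefferson: Red 1, Teal 5, Amber 9.
Hamilton: Red 2, Teal 5, Amber 8.
Amber gets 9 under Jefferson and 8 under Hamilton.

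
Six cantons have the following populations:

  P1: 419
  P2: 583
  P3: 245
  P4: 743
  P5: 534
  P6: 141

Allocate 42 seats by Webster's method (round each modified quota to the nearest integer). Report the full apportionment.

P1 7; P2 9; P3 4; P4 12; P5 8; P6 2

Standard divisor 2665/42 ≈ 63.452; standard quotas: P1 6.603, P2 9.188, P3 3.861, P4 11.710, P5 8.416, P6 2.222.
Rounding to the nearest integer gives P1 7, P2 9, P3 4, P4 12, P5 8, P6 2 — total 42, matching the house size, so no adjustment is needed.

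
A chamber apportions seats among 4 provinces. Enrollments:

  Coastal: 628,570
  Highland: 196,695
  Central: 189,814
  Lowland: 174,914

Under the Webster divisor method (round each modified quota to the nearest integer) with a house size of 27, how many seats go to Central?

Standard divisor 1189993/27 ≈ 44073.815; standard quotas: Coastal 14.262, Highland 4.463, Central 4.307, Lowland 3.969.
Rounding to the nearest integer gives 14, 4, 4, 4 = 26 seats, so the divisor must be adjusted.
With modified divisor 43500: modified quotas Coastal 14.450, Highland 4.522, Central 4.364, Lowland 4.021.
Rounding to the nearest integer: Coastal 14, Highland 5, Central 4, Lowland 4 (total 27).
Central receives 4.

4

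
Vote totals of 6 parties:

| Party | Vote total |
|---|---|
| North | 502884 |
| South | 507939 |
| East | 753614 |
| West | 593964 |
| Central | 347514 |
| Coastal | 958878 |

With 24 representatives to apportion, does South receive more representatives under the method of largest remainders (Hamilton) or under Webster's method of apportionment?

Hamilton

Hamilton: North 3, South 4, East 5, West 4, Central 2, Coastal 6.
Webster: North 3, South 3, East 5, West 4, Central 2, Coastal 7.
South gets 4 under Hamilton and 3 under Webster.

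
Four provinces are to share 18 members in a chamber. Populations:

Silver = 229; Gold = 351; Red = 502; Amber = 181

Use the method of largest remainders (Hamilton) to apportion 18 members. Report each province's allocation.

Silver: 3, Gold: 5, Red: 7, Amber: 3

Standard divisor: 1263 ÷ 18 ≈ 70.167.
Standard quotas: Silver 3.264, Gold 5.002, Red 7.154, Amber 2.580.
Lower quotas: Silver 3, Gold 5, Red 7, Amber 2 (sum 17, leaving 1 seat).
Remainders in descending order: Amber 0.580, Silver 0.264, Red 0.154, Gold 0.002.
Largest remainder: Amber receives the extra seat.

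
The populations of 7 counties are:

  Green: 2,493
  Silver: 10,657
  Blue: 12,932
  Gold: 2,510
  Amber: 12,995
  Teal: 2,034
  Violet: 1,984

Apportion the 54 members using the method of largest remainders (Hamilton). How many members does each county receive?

Total 45605; standard divisor 45605/54 ≈ 844.537.
Standard quotas: Green 2.9519, Silver 12.6187, Blue 15.3125, Gold 2.9720, Amber 15.3871, Teal 2.4084, Violet 2.3492.
Lower quotas: Green 2, Silver 12, Blue 15, Gold 2, Amber 15, Teal 2, Violet 2 (sum 50, leaving 4 seats).
Remainders in descending order: Gold 0.9720, Green 0.9519, Silver 0.6187, Teal 0.4084, Amber 0.3871, Violet 0.3492, Blue 0.3125.
The surplus seats go to Gold, Green, Silver, Teal.

Green 3, Silver 13, Blue 15, Gold 3, Amber 15, Teal 3, Violet 2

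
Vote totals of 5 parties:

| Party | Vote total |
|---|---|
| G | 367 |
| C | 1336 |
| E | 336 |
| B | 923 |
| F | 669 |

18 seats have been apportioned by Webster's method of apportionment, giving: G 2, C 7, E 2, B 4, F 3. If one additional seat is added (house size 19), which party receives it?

Priority for the next seat is population ÷ (current seats + 0.5).
Priorities: G 146.800, C 178.133, E 134.400, B 205.111, F 191.143.
Highest priority: B.

B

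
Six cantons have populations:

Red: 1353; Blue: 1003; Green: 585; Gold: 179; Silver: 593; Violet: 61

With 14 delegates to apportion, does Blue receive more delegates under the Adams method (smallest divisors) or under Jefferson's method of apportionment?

Jefferson

Adams: Red 5, Blue 3, Green 2, Gold 1, Silver 2, Violet 1.
Jefferson: Red 6, Blue 4, Green 2, Gold 0, Silver 2, Violet 0.
Blue gets 3 under Adams and 4 under Jefferson.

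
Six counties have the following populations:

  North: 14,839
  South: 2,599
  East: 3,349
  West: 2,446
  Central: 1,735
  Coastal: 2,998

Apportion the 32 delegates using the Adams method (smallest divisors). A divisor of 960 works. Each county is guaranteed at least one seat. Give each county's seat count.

North: 16, South: 3, East: 4, West: 3, Central: 2, Coastal: 4

With modified divisor 960: modified quotas North 15.457, South 2.707, East 3.489, West 2.548, Central 1.807, Coastal 3.123.
Rounding up: North 16, South 3, East 4, West 3, Central 2, Coastal 4 (total 32).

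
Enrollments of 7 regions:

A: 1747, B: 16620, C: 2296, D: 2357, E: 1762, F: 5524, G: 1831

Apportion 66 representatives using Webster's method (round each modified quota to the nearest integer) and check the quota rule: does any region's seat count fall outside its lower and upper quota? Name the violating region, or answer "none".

Standard quotas: A 3.588, B 34.133, C 4.715, D 4.841, E 3.619, F 11.345, G 3.760.
Webster allocation: A 4, B 33, C 5, D 5, E 4, F 11, G 4.
B has quota 34.133 (lower 34, upper 35) but receives 33 — outside the quota interval.

B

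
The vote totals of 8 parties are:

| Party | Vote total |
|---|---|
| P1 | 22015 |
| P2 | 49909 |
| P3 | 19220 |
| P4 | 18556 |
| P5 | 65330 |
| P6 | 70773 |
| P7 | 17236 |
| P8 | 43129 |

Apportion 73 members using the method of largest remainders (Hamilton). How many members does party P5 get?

16

Total 306168; standard divisor 306168/73 ≈ 4194.082.
Standard quotas: P1 5.2491, P2 11.8999, P3 4.5826, P4 4.4243, P5 15.5767, P6 16.8745, P7 4.1096, P8 10.2833.
Lower quotas: P1 5, P2 11, P3 4, P4 4, P5 15, P6 16, P7 4, P8 10 (sum 69, leaving 4 seats).
Remainders in descending order: P2 0.8999, P6 0.8745, P3 0.5826, P5 0.5767, P4 0.4243, P8 0.2833, P1 0.2491, P7 0.1096.
The surplus seats go to P2, P6, P3, P5.
P5 receives 16.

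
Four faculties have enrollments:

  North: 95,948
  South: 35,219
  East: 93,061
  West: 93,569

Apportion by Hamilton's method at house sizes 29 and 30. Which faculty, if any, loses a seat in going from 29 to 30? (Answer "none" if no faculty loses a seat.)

none

At 29 seats: North 9, South 3, East 8, West 9.
At 30 seats: North 9, South 3, East 9, West 9.
No faculty's allocation decreased.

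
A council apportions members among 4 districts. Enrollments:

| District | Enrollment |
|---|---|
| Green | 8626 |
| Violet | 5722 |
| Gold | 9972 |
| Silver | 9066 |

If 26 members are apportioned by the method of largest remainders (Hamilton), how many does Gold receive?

Total 33386; standard divisor 33386/26 ≈ 1284.077.
Standard quotas: Green 6.7177, Violet 4.4561, Gold 7.7659, Silver 7.0603.
Lower quotas: Green 6, Violet 4, Gold 7, Silver 7 (sum 24, leaving 2 seats).
Remainders in descending order: Gold 0.7659, Green 0.7177, Violet 0.4561, Silver 0.0603.
The surplus seats go to Gold, Green.
Gold receives 8.

8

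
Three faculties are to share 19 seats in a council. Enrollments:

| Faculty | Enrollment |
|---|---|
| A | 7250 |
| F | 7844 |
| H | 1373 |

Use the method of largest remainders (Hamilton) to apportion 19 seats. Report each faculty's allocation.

A 8, F 9, H 2

Total 16467; standard divisor 16467/19 ≈ 866.684.
Standard quotas: A 8.3652, F 9.0506, H 1.5842.
Lower quotas: A 8, F 9, H 1 (sum 18, leaving 1 seat).
Remainders in descending order: H 0.5842, A 0.3652, F 0.0506.
The surplus seat goes to H.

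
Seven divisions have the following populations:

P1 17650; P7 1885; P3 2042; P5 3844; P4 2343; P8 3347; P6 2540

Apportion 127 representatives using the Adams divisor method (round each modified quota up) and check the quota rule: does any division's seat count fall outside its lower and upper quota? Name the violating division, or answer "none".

Standard quotas: P1 66.612, P7 7.114, P3 7.707, P5 14.507, P4 8.843, P8 12.632, P6 9.586.
Adams allocation: P1 65, P7 7, P3 8, P5 15, P4 9, P8 13, P6 10.
P1 has quota 66.612 (lower 66, upper 67) but receives 65 — outside the quota interval.

P1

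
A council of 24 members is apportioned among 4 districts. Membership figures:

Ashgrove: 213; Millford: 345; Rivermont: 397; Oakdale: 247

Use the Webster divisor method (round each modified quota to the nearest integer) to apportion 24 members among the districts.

Standard divisor 1202/24 ≈ 50.083; standard quotas: Ashgrove 4.253, Millford 6.889, Rivermont 7.927, Oakdale 4.932.
Rounding to the nearest integer gives Ashgrove 4, Millford 7, Rivermont 8, Oakdale 5 — total 24, matching the house size, so no adjustment is needed.

Ashgrove=4, Millford=7, Rivermont=8, Oakdale=5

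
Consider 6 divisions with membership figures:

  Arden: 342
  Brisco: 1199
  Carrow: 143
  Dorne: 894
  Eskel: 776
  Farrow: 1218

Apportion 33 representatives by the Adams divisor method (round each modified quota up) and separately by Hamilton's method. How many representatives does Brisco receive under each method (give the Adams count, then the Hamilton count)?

Adams: Arden 3, Brisco 8, Carrow 1, Dorne 6, Eskel 6, Farrow 9.
Hamilton: Arden 2, Brisco 9, Carrow 1, Dorne 6, Eskel 6, Farrow 9.
Brisco gets 8 under Adams and 9 under Hamilton.

8 and 9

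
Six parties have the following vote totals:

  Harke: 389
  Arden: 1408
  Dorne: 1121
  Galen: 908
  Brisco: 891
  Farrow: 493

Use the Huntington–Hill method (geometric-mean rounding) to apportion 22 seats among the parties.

With divisor 254: modified quotas Harke 1.531, Arden 5.543, Dorne 4.413, Galen 3.575, Brisco 3.508, Farrow 1.941.
Geometric-mean thresholds: Harke √(1·2)=1.414, Arden √(5·6)=5.477, Dorne √(4·5)=4.472, Galen √(3·4)=3.464, Brisco √(3·4)=3.464, Farrow √(1·2)=1.414.
Each quota rounded against its threshold gives Harke 2, Arden 6, Dorne 4, Galen 4, Brisco 4, Farrow 2 (total 22).

Harke 2, Arden 6, Dorne 4, Galen 4, Brisco 4, Farrow 2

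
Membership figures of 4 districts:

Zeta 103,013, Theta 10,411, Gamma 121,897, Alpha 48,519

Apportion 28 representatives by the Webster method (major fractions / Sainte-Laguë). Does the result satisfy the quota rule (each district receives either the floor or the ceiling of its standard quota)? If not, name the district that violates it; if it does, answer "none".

none

Standard quotas: Zeta 10.162, Theta 1.027, Gamma 12.025, Alpha 4.786.
Webster allocation: Zeta 10, Theta 1, Gamma 12, Alpha 5.
Every allocation lies between the lower and upper quota.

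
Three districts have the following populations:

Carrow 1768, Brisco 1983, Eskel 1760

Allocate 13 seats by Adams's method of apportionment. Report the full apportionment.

Carrow=4; Brisco=5; Eskel=4

Standard divisor 5511/13 ≈ 423.923; standard quotas: Carrow 4.171, Brisco 4.678, Eskel 4.152.
Rounding up gives 5, 5, 5 = 15 seats, so the divisor must be adjusted.
With modified divisor 470: modified quotas Carrow 3.762, Brisco 4.219, Eskel 3.745.
Rounding up: Carrow 4, Brisco 5, Eskel 4 (total 13).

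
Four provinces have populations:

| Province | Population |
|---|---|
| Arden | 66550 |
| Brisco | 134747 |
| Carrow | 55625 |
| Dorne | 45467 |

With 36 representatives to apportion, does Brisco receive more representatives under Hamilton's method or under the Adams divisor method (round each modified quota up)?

Hamilton

Hamilton: Arden 8, Brisco 16, Carrow 7, Dorne 5.
Adams: Arden 8, Brisco 15, Carrow 7, Dorne 6.
Brisco gets 16 under Hamilton and 15 under Adams.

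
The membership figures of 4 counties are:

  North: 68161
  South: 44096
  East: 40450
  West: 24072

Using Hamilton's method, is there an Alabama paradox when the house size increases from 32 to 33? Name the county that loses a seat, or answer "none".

West

At 32 seats: North 12, South 8, East 7, West 5.
At 33 seats: North 13, South 8, East 8, West 4.
West drops from 5 to 4.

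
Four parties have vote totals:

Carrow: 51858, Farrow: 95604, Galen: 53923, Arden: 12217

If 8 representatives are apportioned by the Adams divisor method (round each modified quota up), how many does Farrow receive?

Standard divisor 213602/8 ≈ 26700.25; standard quotas: Carrow 1.942, Farrow 3.581, Galen 2.020, Arden 0.458.
Rounding up gives 2, 4, 3, 1 = 10 seats, so the divisor must be adjusted.
With modified divisor 39800: modified quotas Carrow 1.303, Farrow 2.402, Galen 1.355, Arden 0.307.
Rounding up: Carrow 2, Farrow 3, Galen 2, Arden 1 (total 8).
Farrow receives 3.

3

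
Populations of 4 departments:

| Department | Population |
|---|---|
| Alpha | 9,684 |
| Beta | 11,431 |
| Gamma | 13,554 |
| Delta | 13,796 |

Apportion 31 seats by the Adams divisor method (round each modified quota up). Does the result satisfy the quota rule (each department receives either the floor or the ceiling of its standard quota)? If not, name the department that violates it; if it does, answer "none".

Standard quotas: Alpha 6.194, Beta 7.312, Gamma 8.670, Delta 8.824.
Adams allocation: Alpha 6, Beta 7, Gamma 9, Delta 9.
Every allocation lies between the lower and upper quota.

none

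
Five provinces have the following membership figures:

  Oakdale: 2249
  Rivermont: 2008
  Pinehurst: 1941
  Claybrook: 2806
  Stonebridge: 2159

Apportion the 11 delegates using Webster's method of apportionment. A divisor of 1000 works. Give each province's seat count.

With modified divisor 1000: modified quotas Oakdale 2.249, Rivermont 2.008, Pinehurst 1.941, Claybrook 2.806, Stonebridge 2.159.
Rounding to the nearest integer: Oakdale 2, Rivermont 2, Pinehurst 2, Claybrook 3, Stonebridge 2 (total 11).

Oakdale 2; Rivermont 2; Pinehurst 2; Claybrook 3; Stonebridge 2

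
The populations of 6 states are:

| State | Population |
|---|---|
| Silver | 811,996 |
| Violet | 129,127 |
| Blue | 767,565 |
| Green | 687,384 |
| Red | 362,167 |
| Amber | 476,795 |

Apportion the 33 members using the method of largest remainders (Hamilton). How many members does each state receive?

Silver 8, Violet 1, Blue 8, Green 7, Red 4, Amber 5

Total 3235034; standard divisor 3235034/33 ≈ 98031.333.
Standard quotas: Silver 8.2830, Violet 1.3172, Blue 7.8298, Green 7.0119, Red 3.6944, Amber 4.8637.
Lower quotas: Silver 8, Violet 1, Blue 7, Green 7, Red 3, Amber 4 (sum 30, leaving 3 seats).
Remainders in descending order: Amber 0.8637, Blue 0.8298, Red 0.6944, Violet 0.3172, Silver 0.2830, Green 0.0119.
The surplus seats go to Amber, Blue, Red.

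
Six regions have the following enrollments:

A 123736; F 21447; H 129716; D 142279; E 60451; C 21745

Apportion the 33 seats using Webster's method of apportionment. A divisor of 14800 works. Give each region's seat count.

With modified divisor 14800: modified quotas A 8.361, F 1.449, H 8.765, D 9.613, E 4.085, C 1.469.
Rounding to the nearest integer: A 8, F 1, H 9, D 10, E 4, C 1 (total 33).

A 8; F 1; H 9; D 10; E 4; C 1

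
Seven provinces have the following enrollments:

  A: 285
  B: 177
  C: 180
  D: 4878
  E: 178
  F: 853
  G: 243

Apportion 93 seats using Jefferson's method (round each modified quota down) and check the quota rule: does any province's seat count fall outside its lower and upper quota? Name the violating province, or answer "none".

D

Standard quotas: A 3.901, B 2.423, C 2.464, D 66.773, E 2.437, F 11.676, G 3.326.
Jefferson allocation: A 4, B 2, C 2, D 68, E 2, F 12, G 3.
D has quota 66.773 (lower 66, upper 67) but receives 68 — outside the quota interval.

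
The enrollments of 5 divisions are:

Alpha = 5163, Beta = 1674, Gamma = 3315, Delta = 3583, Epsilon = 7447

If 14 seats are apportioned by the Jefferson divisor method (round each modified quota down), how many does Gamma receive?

Standard divisor 21182/14 ≈ 1513; standard quotas: Alpha 3.412, Beta 1.106, Gamma 2.191, Delta 2.368, Epsilon 4.922.
Rounding down gives 3, 1, 2, 2, 4 = 12 seats, so the divisor must be adjusted.
With modified divisor 1270: modified quotas Alpha 4.065, Beta 1.318, Gamma 2.610, Delta 2.821, Epsilon 5.864.
Rounding down: Alpha 4, Beta 1, Gamma 2, Delta 2, Epsilon 5 (total 14).
Gamma receives 2.

2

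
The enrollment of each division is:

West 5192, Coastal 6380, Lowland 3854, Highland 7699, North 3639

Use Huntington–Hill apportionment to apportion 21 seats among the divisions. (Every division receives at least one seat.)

West 4; Coastal 5; Lowland 3; Highland 6; North 3

With divisor 1297: modified quotas West 4.003, Coastal 4.919, Lowland 2.971, Highland 5.936, North 2.806.
Geometric-mean thresholds: West √(4·5)=4.472, Coastal √(4·5)=4.472, Lowland √(2·3)=2.449, Highland √(5·6)=5.477, North √(2·3)=2.449.
Each quota rounded against its threshold gives West 4, Coastal 5, Lowland 3, Highland 6, North 3 (total 21).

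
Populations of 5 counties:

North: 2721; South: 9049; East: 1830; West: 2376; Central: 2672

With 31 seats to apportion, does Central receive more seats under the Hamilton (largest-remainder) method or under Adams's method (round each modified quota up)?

Adams

Hamilton: North 5, South 15, East 3, West 4, Central 4.
Adams: North 5, South 14, East 3, West 4, Central 5.
Central gets 4 under Hamilton and 5 under Adams.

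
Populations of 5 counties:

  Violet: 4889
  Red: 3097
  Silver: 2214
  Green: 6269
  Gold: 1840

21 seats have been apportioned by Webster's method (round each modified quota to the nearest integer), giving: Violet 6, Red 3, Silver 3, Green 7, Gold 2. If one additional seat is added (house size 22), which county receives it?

Red

Priority for the next seat is population ÷ (current seats + 0.5).
Priorities: Violet 752.154, Red 884.857, Silver 632.571, Green 835.867, Gold 736.000.
Highest priority: Red.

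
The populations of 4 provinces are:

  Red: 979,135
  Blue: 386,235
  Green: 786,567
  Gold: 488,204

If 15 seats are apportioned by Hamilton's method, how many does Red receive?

6

Standard divisor: 2640141 ÷ 15 ≈ 176009.4.
Standard quotas: Red 5.5630, Blue 2.1944, Green 4.4689, Gold 2.7737.
Lower quotas: Red 5, Blue 2, Green 4, Gold 2 (sum 13, leaving 2 seats).
Remainders in descending order: Gold 0.7737, Red 0.5630, Green 0.4689, Blue 0.1944.
Largest remainders: Gold, Red receive the extra seats.
Red receives 6.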